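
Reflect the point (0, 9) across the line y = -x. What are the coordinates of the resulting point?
(-9, 0)

Reflection across line y = -x: (0, 9) → (-9, 0)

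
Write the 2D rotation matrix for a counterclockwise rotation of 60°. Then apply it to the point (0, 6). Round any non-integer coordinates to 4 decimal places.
R = [[1/2, -√3/2], [√3/2, 1/2]]; R·(0, 6) = (-5.1962, 3.0000)

Rotation matrix formula: R(θ) = [[cos θ, -sin θ], [sin θ, cos θ]]
For θ = 60°:
cos(60°) = 1/2
sin(60°) = √3/2
R = [[1/2, -√3/2], [√3/2, 1/2]]
Apply to (0, 6): [1/2·0 + (-√3/2)·6, √3/2·0 + 1/2·6] = (-5.1962, 3.0000)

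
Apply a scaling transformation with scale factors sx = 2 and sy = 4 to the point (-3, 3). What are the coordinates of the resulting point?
(-6, 12)

Scaling matrix:
[[2, 0], [0, 4]]
Result: (-3 × 2, 3 × 4) = (-6, 12)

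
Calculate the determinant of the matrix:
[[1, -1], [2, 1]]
3

For a 2×2 matrix [[a, b], [c, d]], det = ad - bc
det = (1)(1) - (-1)(2) = 1 - -2 = 3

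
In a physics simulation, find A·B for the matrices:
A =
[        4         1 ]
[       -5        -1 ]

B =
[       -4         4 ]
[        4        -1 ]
AB =
[      -12        15 ]
[       16       -19 ]

Matrix multiplication: (AB)[i][j] = sum over k of A[i][k] * B[k][j].
  (AB)[0][0] = (4)*(-4) + (1)*(4) = -12
  (AB)[0][1] = (4)*(4) + (1)*(-1) = 15
  (AB)[1][0] = (-5)*(-4) + (-1)*(4) = 16
  (AB)[1][1] = (-5)*(4) + (-1)*(-1) = -19
AB =
[      -12        15 ]
[       16       -19 ]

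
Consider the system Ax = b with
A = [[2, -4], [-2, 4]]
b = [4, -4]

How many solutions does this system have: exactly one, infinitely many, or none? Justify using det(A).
Infinitely many solutions

det(A) = (2)*(4) - (-4)*(-2) = 0, so A is singular (column 2 is -2 times column 1).
b = [4, -4] = 2 * column 1 of A, so b lies in the column space of A.
A singular matrix whose right-hand side is in its column space gives a 1-parameter family of solutions — infinitely many.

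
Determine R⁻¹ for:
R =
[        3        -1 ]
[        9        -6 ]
det(R) = -9
R⁻¹ =
[      2/3      -1/9 ]
[        1      -1/3 ]

For a 2×2 matrix R = [[a, b], [c, d]] with det(R) ≠ 0, R⁻¹ = (1/det(R)) * [[d, -b], [-c, a]].
det(R) = (3)*(-6) - (-1)*(9) = -18 + 9 = -9.
R⁻¹ = (1/-9) * [[-6, 1], [-9, 3]].
Dividing each entry by -9 and reducing:
R⁻¹ =
[      2/3      -1/9 ]
[        1      -1/3 ]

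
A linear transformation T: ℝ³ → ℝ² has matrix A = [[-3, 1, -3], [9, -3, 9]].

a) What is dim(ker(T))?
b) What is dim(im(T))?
dim(ker) = 2, dim(im) = 1

Observe that row 2 = -3 × row 1 (so the rows are linearly dependent).
Thus rank(A) = 1 (only one linearly independent row).
dim(im(T)) = rank(A) = 1.
By the rank-nullity theorem applied to T: ℝ³ → ℝ², rank(A) + nullity(A) = 3 (the domain dimension), so dim(ker(T)) = 3 - 1 = 2.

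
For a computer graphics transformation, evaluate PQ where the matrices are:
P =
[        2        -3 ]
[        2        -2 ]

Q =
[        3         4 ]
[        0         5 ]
PQ =
[        6        -7 ]
[        6        -2 ]

Matrix multiplication: (PQ)[i][j] = sum over k of P[i][k] * Q[k][j].
  (PQ)[0][0] = (2)*(3) + (-3)*(0) = 6
  (PQ)[0][1] = (2)*(4) + (-3)*(5) = -7
  (PQ)[1][0] = (2)*(3) + (-2)*(0) = 6
  (PQ)[1][1] = (2)*(4) + (-2)*(5) = -2
PQ =
[        6        -7 ]
[        6        -2 ]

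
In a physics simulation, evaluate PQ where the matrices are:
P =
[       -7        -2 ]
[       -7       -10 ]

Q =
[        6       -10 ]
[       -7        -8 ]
PQ =
[      -28        86 ]
[       28       150 ]

Matrix multiplication: (PQ)[i][j] = sum over k of P[i][k] * Q[k][j].
  (PQ)[0][0] = (-7)*(6) + (-2)*(-7) = -28
  (PQ)[0][1] = (-7)*(-10) + (-2)*(-8) = 86
  (PQ)[1][0] = (-7)*(6) + (-10)*(-7) = 28
  (PQ)[1][1] = (-7)*(-10) + (-10)*(-8) = 150
PQ =
[      -28        86 ]
[       28       150 ]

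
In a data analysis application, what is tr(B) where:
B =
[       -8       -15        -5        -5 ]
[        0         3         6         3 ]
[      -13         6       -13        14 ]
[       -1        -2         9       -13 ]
tr(B) = -8 + 3 - 13 - 13 = -31

The trace of a square matrix is the sum of its diagonal entries.
Diagonal entries of B: B[0][0] = -8, B[1][1] = 3, B[2][2] = -13, B[3][3] = -13.
tr(B) = -8 + 3 - 13 - 13 = -31.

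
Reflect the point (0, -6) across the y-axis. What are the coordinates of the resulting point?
(0, -6)

Reflection across y-axis: (0, -6) → (0, -6)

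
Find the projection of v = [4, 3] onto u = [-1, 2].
[-2/5, 4/5]

The projection of v onto u is proj_u(v) = ((v·u) / (u·u)) · u.
v·u = (4)*(-1) + (3)*(2) = 2.
u·u = (-1)*(-1) + (2)*(2) = 5.
coefficient = 2 / 5 = 2/5.
proj_u(v) = 2/5 · [-1, 2] = [-2/5, 4/5].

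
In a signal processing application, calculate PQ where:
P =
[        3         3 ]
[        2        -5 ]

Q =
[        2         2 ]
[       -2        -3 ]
PQ =
[        0        -3 ]
[       14        19 ]

Matrix multiplication: (PQ)[i][j] = sum over k of P[i][k] * Q[k][j].
  (PQ)[0][0] = (3)*(2) + (3)*(-2) = 0
  (PQ)[0][1] = (3)*(2) + (3)*(-3) = -3
  (PQ)[1][0] = (2)*(2) + (-5)*(-2) = 14
  (PQ)[1][1] = (2)*(2) + (-5)*(-3) = 19
PQ =
[        0        -3 ]
[       14        19 ]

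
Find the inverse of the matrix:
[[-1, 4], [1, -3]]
[[3, 4], [1, 1]]

For [[a,b],[c,d]], inverse = (1/det)·[[d,-b],[-c,a]]
det = -1·-3 - 4·1 = -1
Inverse = (1/-1)·[[-3, -4], [-1, -1]]
        = [[3, 4], [1, 1]]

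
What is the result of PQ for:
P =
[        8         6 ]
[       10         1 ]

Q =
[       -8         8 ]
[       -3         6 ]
PQ =
[      -82       100 ]
[      -83        86 ]

Matrix multiplication: (PQ)[i][j] = sum over k of P[i][k] * Q[k][j].
  (PQ)[0][0] = (8)*(-8) + (6)*(-3) = -82
  (PQ)[0][1] = (8)*(8) + (6)*(6) = 100
  (PQ)[1][0] = (10)*(-8) + (1)*(-3) = -83
  (PQ)[1][1] = (10)*(8) + (1)*(6) = 86
PQ =
[      -82       100 ]
[      -83        86 ]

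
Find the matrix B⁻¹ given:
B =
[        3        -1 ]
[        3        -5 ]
det(B) = -12
B⁻¹ =
[     5/12     -1/12 ]
[      1/4      -1/4 ]

For a 2×2 matrix B = [[a, b], [c, d]] with det(B) ≠ 0, B⁻¹ = (1/det(B)) * [[d, -b], [-c, a]].
det(B) = (3)*(-5) - (-1)*(3) = -15 + 3 = -12.
B⁻¹ = (1/-12) * [[-5, 1], [-3, 3]].
Dividing each entry by -12 and reducing:
B⁻¹ =
[     5/12     -1/12 ]
[      1/4      -1/4 ]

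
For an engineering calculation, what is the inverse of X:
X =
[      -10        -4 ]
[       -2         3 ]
det(X) = -38
X⁻¹ =
[    -3/38     -2/19 ]
[    -1/19      5/19 ]

For a 2×2 matrix X = [[a, b], [c, d]] with det(X) ≠ 0, X⁻¹ = (1/det(X)) * [[d, -b], [-c, a]].
det(X) = (-10)*(3) - (-4)*(-2) = -30 - 8 = -38.
X⁻¹ = (1/-38) * [[3, 4], [2, -10]].
Dividing each entry by -38 and reducing:
X⁻¹ =
[    -3/38     -2/19 ]
[    -1/19      5/19 ]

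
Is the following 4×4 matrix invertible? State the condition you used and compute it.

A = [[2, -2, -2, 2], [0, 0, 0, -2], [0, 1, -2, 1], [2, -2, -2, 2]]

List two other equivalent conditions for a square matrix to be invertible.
No, not invertible; det(A) = 0 (two rows are equal, so the rows are linearly dependent). Equivalent conditions (failing for this A): rank(A) < 4; Ax = 0 has non-trivial solutions; 0 is an eigenvalue; the columns are linearly dependent.

To check invertibility, compute det(A).
In this matrix, row 0 and the last row are identical, so one row is a scalar multiple of another and the rows are linearly dependent.
A matrix with linearly dependent rows has det = 0 and is not invertible.
Equivalent failed conditions:
- rank(A) < 4.
- Ax = 0 has non-trivial solutions.
- 0 is an eigenvalue.
- The columns are linearly dependent.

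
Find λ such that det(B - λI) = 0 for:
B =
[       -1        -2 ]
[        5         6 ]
λ = 1, 4

Solve det(B - λI) = 0. For a 2×2 matrix the characteristic equation is λ² - (trace)λ + det = 0.
trace(B) = a + d = -1 + 6 = 5.
det(B) = a*d - b*c = (-1)*(6) - (-2)*(5) = -6 + 10 = 4.
Characteristic equation: λ² - (5)λ + (4) = 0.
Discriminant = (5)² - 4*(4) = 25 - 16 = 9.
λ = (5 ± √9) / 2 = (5 ± 3) / 2 = 1, 4.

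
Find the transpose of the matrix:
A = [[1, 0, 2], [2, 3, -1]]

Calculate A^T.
[[1, 2], [0, 3], [2, -1]]

The transpose sends entry (i,j) to (j,i); rows become columns.
Row 0 of A: [1, 0, 2] -> column 0 of A^T.
Row 1 of A: [2, 3, -1] -> column 1 of A^T.
A^T = [[1, 2], [0, 3], [2, -1]]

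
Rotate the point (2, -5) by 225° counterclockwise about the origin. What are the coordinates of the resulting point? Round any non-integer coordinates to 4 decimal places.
(-4.9497, 2.1213)

Rotation matrix R(θ) = [[cos θ, -sin θ], [sin θ, cos θ]]; for θ = 225°:
R = [[-√2/2, √2/2], [-√2/2, -√2/2]]
Result: R × [2, -5]ᵀ = [-√2/2·2 + (√2/2)·-5, -√2/2·2 + (-√2/2)·-5]ᵀ = (-4.9497, 2.1213)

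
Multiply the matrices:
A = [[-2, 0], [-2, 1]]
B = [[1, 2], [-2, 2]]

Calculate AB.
[[-2, -4], [-4, -2]]

Each entry (i,j) of AB = sum over k of A[i][k]*B[k][j].
(AB)[0][0] = (-2)*(1) + (0)*(-2) = -2
(AB)[0][1] = (-2)*(2) + (0)*(2) = -4
(AB)[1][0] = (-2)*(1) + (1)*(-2) = -4
(AB)[1][1] = (-2)*(2) + (1)*(2) = -2
AB = [[-2, -4], [-4, -2]]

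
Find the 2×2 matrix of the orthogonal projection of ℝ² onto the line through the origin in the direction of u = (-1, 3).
[[1/10, -3/10], [-3/10, 9/10]]

The orthogonal projection onto the line spanned by a nonzero vector u = (a, b) has matrix P = (u uᵀ) / (uᵀ u) = (1/(a² + b²)) · [[a², ab], [ab, b²]].
Here u = (-1, 3), so a² + b² = 1 + 9 = 10.
P = (1/10) · [[1, -3], [-3, 9]] = [[1/10, -3/10], [-3/10, 9/10]].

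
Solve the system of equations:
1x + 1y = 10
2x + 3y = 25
x = 5, y = 5

Use elimination (row reduction):
Equation 1: 1x + 1y = 10.
Equation 2: 2x + 3y = 25.
Multiply Eq1 by 2 and Eq2 by 1: 2x + 2y = 20;  2x + 3y = 25.
Subtract: (1)y = 5, so y = 5.
Back-substitute into Eq1: 1x + 1*(5) = 10, so x = 5.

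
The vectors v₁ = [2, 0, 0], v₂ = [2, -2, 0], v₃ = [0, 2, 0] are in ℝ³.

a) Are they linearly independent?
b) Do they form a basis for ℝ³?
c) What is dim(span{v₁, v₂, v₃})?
Not independent, not a basis, dim(span) = 2

Check whether v₃ can be written as a linear combination of v₁ and v₂.
v₃ = (1)·v₁ + (-1)·v₂ = [0, 2, 0], so the three vectors are linearly dependent.
Thus they do not form a basis for ℝ³, and dim(span{v₁, v₂, v₃}) = 2 (spanned by v₁ and v₂).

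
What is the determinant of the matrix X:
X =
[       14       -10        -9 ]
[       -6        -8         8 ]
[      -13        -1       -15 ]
det(X) = 4614

Expand along row 0 (cofactor expansion): det(X) = a*(e*i - f*h) - b*(d*i - f*g) + c*(d*h - e*g), where the 3×3 is [[a, b, c], [d, e, f], [g, h, i]].
Minor M_00 = (-8)*(-15) - (8)*(-1) = 120 + 8 = 128.
Minor M_01 = (-6)*(-15) - (8)*(-13) = 90 + 104 = 194.
Minor M_02 = (-6)*(-1) - (-8)*(-13) = 6 - 104 = -98.
det(X) = (14)*(128) - (-10)*(194) + (-9)*(-98) = 1792 + 1940 + 882 = 4614.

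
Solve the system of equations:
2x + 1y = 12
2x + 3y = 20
x = 4, y = 4

Use elimination (row reduction):
Equation 1: 2x + 1y = 12.
Equation 2: 2x + 3y = 20.
Multiply Eq1 by 2 and Eq2 by 2: 4x + 2y = 24;  4x + 6y = 40.
Subtract: (4)y = 16, so y = 4.
Back-substitute into Eq1: 2x + 1*(4) = 12, so x = 4.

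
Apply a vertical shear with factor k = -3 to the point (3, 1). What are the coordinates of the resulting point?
(3, -8)

Shear matrix for vertical shear with factor k = -3:
[[1, 0], [-3, 1]]
Result: (3, 1) → (3, -8)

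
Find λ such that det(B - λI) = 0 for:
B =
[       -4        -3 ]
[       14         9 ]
λ = 2, 3

Solve det(B - λI) = 0. For a 2×2 matrix the characteristic equation is λ² - (trace)λ + det = 0.
trace(B) = a + d = -4 + 9 = 5.
det(B) = a*d - b*c = (-4)*(9) - (-3)*(14) = -36 + 42 = 6.
Characteristic equation: λ² - (5)λ + (6) = 0.
Discriminant = (5)² - 4*(6) = 25 - 24 = 1.
λ = (5 ± √1) / 2 = (5 ± 1) / 2 = 2, 3.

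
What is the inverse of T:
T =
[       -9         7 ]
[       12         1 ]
det(T) = -93
T⁻¹ =
[    -1/93      7/93 ]
[     4/31      3/31 ]

For a 2×2 matrix T = [[a, b], [c, d]] with det(T) ≠ 0, T⁻¹ = (1/det(T)) * [[d, -b], [-c, a]].
det(T) = (-9)*(1) - (7)*(12) = -9 - 84 = -93.
T⁻¹ = (1/-93) * [[1, -7], [-12, -9]].
Dividing each entry by -93 and reducing:
T⁻¹ =
[    -1/93      7/93 ]
[     4/31      3/31 ]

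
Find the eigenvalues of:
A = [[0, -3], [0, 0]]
λ = 0, 0

Solve det(A - λI) = 0. For a 2×2 matrix this is λ² - (trace)λ + det = 0.
trace(A) = 0 + 0 = 0.
det(A) = (0)*(0) - (-3)*(0) = 0 - 0 = 0.
Characteristic equation: λ² - (0)λ + (0) = 0.
Discriminant: (0)² - 4*(0) = 0 - 0 = 0.
Roots: λ = (0 ± √0) / 2 = 0, 0.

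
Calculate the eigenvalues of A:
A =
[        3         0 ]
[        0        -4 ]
λ = -4, 3

Solve det(A - λI) = 0. For a 2×2 matrix the characteristic equation is λ² - (trace)λ + det = 0.
trace(A) = a + d = 3 - 4 = -1.
det(A) = a*d - b*c = (3)*(-4) - (0)*(0) = -12 - 0 = -12.
Characteristic equation: λ² - (-1)λ + (-12) = 0.
Discriminant = (-1)² - 4*(-12) = 1 + 48 = 49.
λ = (-1 ± √49) / 2 = (-1 ± 7) / 2 = -4, 3.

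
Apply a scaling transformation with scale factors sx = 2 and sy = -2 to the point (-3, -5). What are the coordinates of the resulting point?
(-6, 10)

Scaling matrix:
[[2, 0], [0, -2]]
Result: (-3 × 2, -5 × -2) = (-6, 10)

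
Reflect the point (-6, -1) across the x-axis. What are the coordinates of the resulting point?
(-6, 1)

Reflection across x-axis: (-6, -1) → (-6, 1)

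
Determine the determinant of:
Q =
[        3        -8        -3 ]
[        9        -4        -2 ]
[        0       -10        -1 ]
det(Q) = 150

Expand along row 0 (cofactor expansion): det(Q) = a*(e*i - f*h) - b*(d*i - f*g) + c*(d*h - e*g), where the 3×3 is [[a, b, c], [d, e, f], [g, h, i]].
Minor M_00 = (-4)*(-1) - (-2)*(-10) = 4 - 20 = -16.
Minor M_01 = (9)*(-1) - (-2)*(0) = -9 - 0 = -9.
Minor M_02 = (9)*(-10) - (-4)*(0) = -90 - 0 = -90.
det(Q) = (3)*(-16) - (-8)*(-9) + (-3)*(-90) = -48 - 72 + 270 = 150.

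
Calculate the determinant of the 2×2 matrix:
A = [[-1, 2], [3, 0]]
-6

For A = [[a, b], [c, d]], det(A) = a*d - b*c.
det(A) = (-1)*(0) - (2)*(3) = 0 - 6 = -6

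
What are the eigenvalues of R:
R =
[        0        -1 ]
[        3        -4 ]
λ = -3, -1

Solve det(R - λI) = 0. For a 2×2 matrix the characteristic equation is λ² - (trace)λ + det = 0.
trace(R) = a + d = 0 - 4 = -4.
det(R) = a*d - b*c = (0)*(-4) - (-1)*(3) = 0 + 3 = 3.
Characteristic equation: λ² - (-4)λ + (3) = 0.
Discriminant = (-4)² - 4*(3) = 16 - 12 = 4.
λ = (-4 ± √4) / 2 = (-4 ± 2) / 2 = -3, -1.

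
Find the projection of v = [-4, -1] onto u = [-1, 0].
[-4, 0]

The projection of v onto u is proj_u(v) = ((v·u) / (u·u)) · u.
v·u = (-4)*(-1) + (-1)*(0) = 4.
u·u = (-1)*(-1) + (0)*(0) = 1.
coefficient = 4 / 1 = 4.
proj_u(v) = 4 · [-1, 0] = [-4, 0].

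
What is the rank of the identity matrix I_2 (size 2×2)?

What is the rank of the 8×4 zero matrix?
rank(I_2) = 2, rank(0) = 0

The identity I_2 has 2 columns that are the standard basis vectors e_1, …, e_2. These are linearly independent, so all 2 columns are pivots and rank(I_2) = 2.
The 8×4 zero matrix has every entry zero, so every row is the zero row and there are no pivots; rank(0) = 0.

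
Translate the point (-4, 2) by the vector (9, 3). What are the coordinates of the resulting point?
(5, 5)

Translation by (9, 3):
x' = -4 + 9 = 5
y' = 2 + 3 = 5
Homogeneous matrix: [[1, 0, 9], [0, 1, 3], [0, 0, 1]]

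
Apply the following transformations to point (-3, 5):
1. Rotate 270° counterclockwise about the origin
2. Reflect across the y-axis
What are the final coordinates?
(-5, 3)

Step 1: Rotate 270° → (5, 3)
Step 2: Reflect across the y-axis → (-5, 3)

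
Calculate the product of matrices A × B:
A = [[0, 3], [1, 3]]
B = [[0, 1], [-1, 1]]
[[-3, 3], [-3, 4]]

Matrix multiplication:
C[0][0] = 0×0 + 3×-1 = -3
C[0][1] = 0×1 + 3×1 = 3
C[1][0] = 1×0 + 3×-1 = -3
C[1][1] = 1×1 + 3×1 = 4
Result: [[-3, 3], [-3, 4]]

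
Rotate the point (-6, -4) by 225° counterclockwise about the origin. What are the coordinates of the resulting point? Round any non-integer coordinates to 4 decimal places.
(1.4142, 7.0711)

Rotation matrix R(θ) = [[cos θ, -sin θ], [sin θ, cos θ]]; for θ = 225°:
R = [[-√2/2, √2/2], [-√2/2, -√2/2]]
Result: R × [-6, -4]ᵀ = [-√2/2·-6 + (√2/2)·-4, -√2/2·-6 + (-√2/2)·-4]ᵀ = (1.4142, 7.0711)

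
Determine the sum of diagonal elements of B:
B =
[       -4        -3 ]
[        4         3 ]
tr(B) = -4 + 3 = -1

The trace of a square matrix is the sum of its diagonal entries.
Diagonal entries of B: B[0][0] = -4, B[1][1] = 3.
tr(B) = -4 + 3 = -1.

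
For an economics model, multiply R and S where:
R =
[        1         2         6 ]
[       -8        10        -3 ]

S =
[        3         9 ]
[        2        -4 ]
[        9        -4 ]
RS =
[       61       -23 ]
[      -31      -100 ]

Matrix multiplication: (RS)[i][j] = sum over k of R[i][k] * S[k][j].
  (RS)[0][0] = (1)*(3) + (2)*(2) + (6)*(9) = 61
  (RS)[0][1] = (1)*(9) + (2)*(-4) + (6)*(-4) = -23
  (RS)[1][0] = (-8)*(3) + (10)*(2) + (-3)*(9) = -31
  (RS)[1][1] = (-8)*(9) + (10)*(-4) + (-3)*(-4) = -100
RS =
[       61       -23 ]
[      -31      -100 ]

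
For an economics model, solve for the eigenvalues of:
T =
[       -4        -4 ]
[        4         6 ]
λ = -2, 4

Solve det(T - λI) = 0. For a 2×2 matrix the characteristic equation is λ² - (trace)λ + det = 0.
trace(T) = a + d = -4 + 6 = 2.
det(T) = a*d - b*c = (-4)*(6) - (-4)*(4) = -24 + 16 = -8.
Characteristic equation: λ² - (2)λ + (-8) = 0.
Discriminant = (2)² - 4*(-8) = 4 + 32 = 36.
λ = (2 ± √36) / 2 = (2 ± 6) / 2 = -2, 4.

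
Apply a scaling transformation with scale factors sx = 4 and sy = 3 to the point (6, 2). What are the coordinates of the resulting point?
(24, 6)

Scaling matrix:
[[4, 0], [0, 3]]
Result: (6 × 4, 2 × 3) = (24, 6)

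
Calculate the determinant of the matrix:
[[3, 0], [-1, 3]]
9

For a 2×2 matrix [[a, b], [c, d]], det = ad - bc
det = (3)(3) - (0)(-1) = 9 - 0 = 9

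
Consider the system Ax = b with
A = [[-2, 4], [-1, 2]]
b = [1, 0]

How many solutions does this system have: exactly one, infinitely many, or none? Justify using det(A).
No solution

det(A) = (-2)*(2) - (4)*(-1) = 0, so A is singular.
The column space of A is span(column 1) = span([-2, -1]).
b = [1, 0] is not a scalar multiple of column 1, so b ∉ column space and the system is inconsistent — no solution.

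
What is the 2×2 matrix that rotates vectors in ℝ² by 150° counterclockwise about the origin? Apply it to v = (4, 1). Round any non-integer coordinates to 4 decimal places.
R = [[-√3/2, -1/2], [1/2, -√3/2]]; R·v = (-3.9641, 1.1340)

A counterclockwise rotation by angle θ in ℝ² has matrix R(θ) = [[cos θ, -sin θ], [sin θ, cos θ]].
For θ = 150°: cos θ = -√3/2, sin θ = 1/2.
R(150°) = [[-√3/2, -1/2], [1/2, -√3/2]].
R·v = [-√3/2·4 + (-1/2)·1, 1/2·4 + -√3/2·1] = (-3.9641, 1.1340).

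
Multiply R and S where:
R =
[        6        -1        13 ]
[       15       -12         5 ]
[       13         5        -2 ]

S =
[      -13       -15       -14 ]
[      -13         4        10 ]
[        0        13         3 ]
RS =
[      -65        75       -55 ]
[      -39      -208      -315 ]
[     -234      -201      -138 ]

Matrix multiplication: (RS)[i][j] = sum over k of R[i][k] * S[k][j].
  (RS)[0][0] = (6)*(-13) + (-1)*(-13) + (13)*(0) = -65
  (RS)[0][1] = (6)*(-15) + (-1)*(4) + (13)*(13) = 75
  (RS)[0][2] = (6)*(-14) + (-1)*(10) + (13)*(3) = -55
  (RS)[1][0] = (15)*(-13) + (-12)*(-13) + (5)*(0) = -39
  (RS)[1][1] = (15)*(-15) + (-12)*(4) + (5)*(13) = -208
  (RS)[1][2] = (15)*(-14) + (-12)*(10) + (5)*(3) = -315
  (RS)[2][0] = (13)*(-13) + (5)*(-13) + (-2)*(0) = -234
  (RS)[2][1] = (13)*(-15) + (5)*(4) + (-2)*(13) = -201
  (RS)[2][2] = (13)*(-14) + (5)*(10) + (-2)*(3) = -138
RS =
[      -65        75       -55 ]
[      -39      -208      -315 ]
[     -234      -201      -138 ]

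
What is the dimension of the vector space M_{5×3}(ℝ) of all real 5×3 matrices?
Dimension = 15

A real 5×3 matrix is determined by its 5·3 = 15 independent entries.
A standard basis is {E_ij : 1 ≤ i ≤ 5, 1 ≤ j ≤ 3}, where E_ij has a 1 in position (i, j) and 0 elsewhere — there are 15 such matrices, and they are linearly independent and span M_{5×3}(ℝ).
Therefore dim(M_{5×3}(ℝ)) = 15.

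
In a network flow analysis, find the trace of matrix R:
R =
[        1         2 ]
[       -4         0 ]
tr(R) = 1 + 0 = 1

The trace of a square matrix is the sum of its diagonal entries.
Diagonal entries of R: R[0][0] = 1, R[1][1] = 0.
tr(R) = 1 + 0 = 1.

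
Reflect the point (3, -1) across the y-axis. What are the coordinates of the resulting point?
(-3, -1)

Reflection across y-axis: (3, -1) → (-3, -1)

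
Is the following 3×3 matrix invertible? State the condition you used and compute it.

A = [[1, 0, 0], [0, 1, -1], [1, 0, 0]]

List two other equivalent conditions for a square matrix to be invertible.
No, not invertible; det(A) = 0 (two rows are equal, so the rows are linearly dependent). Equivalent conditions (failing for this A): rank(A) < 3; Ax = 0 has non-trivial solutions; 0 is an eigenvalue; the columns are linearly dependent.

To check invertibility, compute det(A).
In this matrix, row 0 and the last row are identical, so one row is a scalar multiple of another and the rows are linearly dependent.
A matrix with linearly dependent rows has det = 0 and is not invertible.
Equivalent failed conditions:
- rank(A) < 3.
- Ax = 0 has non-trivial solutions.
- 0 is an eigenvalue.
- The columns are linearly dependent.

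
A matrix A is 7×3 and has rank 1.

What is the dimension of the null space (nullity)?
2

The rank-nullity theorem for an m×n matrix states:
rank(A) + nullity(A) = n (the number of columns).
Here n = 3 and rank(A) = 1, so nullity(A) = 3 - 1 = 2.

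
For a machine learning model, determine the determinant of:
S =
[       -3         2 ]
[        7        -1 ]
det(S) = -11

For a 2×2 matrix [[a, b], [c, d]], det = a*d - b*c.
det(S) = (-3)*(-1) - (2)*(7) = 3 - 14 = -11.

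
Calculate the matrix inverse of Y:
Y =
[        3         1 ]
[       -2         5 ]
det(Y) = 17
Y⁻¹ =
[     5/17     -1/17 ]
[     2/17      3/17 ]

For a 2×2 matrix Y = [[a, b], [c, d]] with det(Y) ≠ 0, Y⁻¹ = (1/det(Y)) * [[d, -b], [-c, a]].
det(Y) = (3)*(5) - (1)*(-2) = 15 + 2 = 17.
Y⁻¹ = (1/17) * [[5, -1], [2, 3]].
Dividing each entry by 17 and reducing:
Y⁻¹ =
[     5/17     -1/17 ]
[     2/17      3/17 ]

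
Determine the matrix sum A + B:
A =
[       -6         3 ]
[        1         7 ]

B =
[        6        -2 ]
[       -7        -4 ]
A + B =
[        0         1 ]
[       -6         3 ]

Matrix addition is elementwise: (A+B)[i][j] = A[i][j] + B[i][j].
  (A+B)[0][0] = (-6) + (6) = 0
  (A+B)[0][1] = (3) + (-2) = 1
  (A+B)[1][0] = (1) + (-7) = -6
  (A+B)[1][1] = (7) + (-4) = 3
A + B =
[        0         1 ]
[       -6         3 ]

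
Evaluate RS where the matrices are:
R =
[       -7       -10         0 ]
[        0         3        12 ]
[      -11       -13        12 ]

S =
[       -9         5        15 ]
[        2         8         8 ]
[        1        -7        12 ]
RS =
[       43      -115      -185 ]
[       18       -60       168 ]
[       85      -243      -125 ]

Matrix multiplication: (RS)[i][j] = sum over k of R[i][k] * S[k][j].
  (RS)[0][0] = (-7)*(-9) + (-10)*(2) + (0)*(1) = 43
  (RS)[0][1] = (-7)*(5) + (-10)*(8) + (0)*(-7) = -115
  (RS)[0][2] = (-7)*(15) + (-10)*(8) + (0)*(12) = -185
  (RS)[1][0] = (0)*(-9) + (3)*(2) + (12)*(1) = 18
  (RS)[1][1] = (0)*(5) + (3)*(8) + (12)*(-7) = -60
  (RS)[1][2] = (0)*(15) + (3)*(8) + (12)*(12) = 168
  (RS)[2][0] = (-11)*(-9) + (-13)*(2) + (12)*(1) = 85
  (RS)[2][1] = (-11)*(5) + (-13)*(8) + (12)*(-7) = -243
  (RS)[2][2] = (-11)*(15) + (-13)*(8) + (12)*(12) = -125
RS =
[       43      -115      -185 ]
[       18       -60       168 ]
[       85      -243      -125 ]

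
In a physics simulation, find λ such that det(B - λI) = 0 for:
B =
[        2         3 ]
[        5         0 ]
λ = -3, 5

Solve det(B - λI) = 0. For a 2×2 matrix the characteristic equation is λ² - (trace)λ + det = 0.
trace(B) = a + d = 2 + 0 = 2.
det(B) = a*d - b*c = (2)*(0) - (3)*(5) = 0 - 15 = -15.
Characteristic equation: λ² - (2)λ + (-15) = 0.
Discriminant = (2)² - 4*(-15) = 4 + 60 = 64.
λ = (2 ± √64) / 2 = (2 ± 8) / 2 = -3, 5.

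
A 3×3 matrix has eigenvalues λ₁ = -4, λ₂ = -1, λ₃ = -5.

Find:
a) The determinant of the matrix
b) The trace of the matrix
det = -20, trace = -10

Two standard eigenvalue identities:
- det(A) equals the product of the eigenvalues (counted with multiplicity).
- trace(A) equals the sum of the eigenvalues.
det(A) = (-4)*(-1)*(-5) = -20.
trace(A) = -4 - 1 - 5 = -10.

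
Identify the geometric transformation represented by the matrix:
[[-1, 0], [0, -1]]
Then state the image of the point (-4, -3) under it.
rotation by 180° (or reflection through origin); image of (-4, -3) is (4, 3)

This matches the form [[cos θ, -sin θ], [sin θ, cos θ]] of a rotation matrix; reading off cos θ and sin θ gives the angle.
The matrix [[-1, 0], [0, -1]] represents: rotation by 180° (or reflection through origin).
Applying it to (-4, -3): [-1·-4 + 0·-3, 0·-4 + -1·-3] = (4, 3).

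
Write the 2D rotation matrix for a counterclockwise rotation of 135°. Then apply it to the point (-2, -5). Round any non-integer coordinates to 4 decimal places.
R = [[-√2/2, -√2/2], [√2/2, -√2/2]]; R·(-2, -5) = (4.9497, 2.1213)

Rotation matrix formula: R(θ) = [[cos θ, -sin θ], [sin θ, cos θ]]
For θ = 135°:
cos(135°) = -√2/2
sin(135°) = √2/2
R = [[-√2/2, -√2/2], [√2/2, -√2/2]]
Apply to (-2, -5): [-√2/2·-2 + (-√2/2)·-5, √2/2·-2 + -√2/2·-5] = (4.9497, 2.1213)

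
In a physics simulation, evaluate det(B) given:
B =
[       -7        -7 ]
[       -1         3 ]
det(B) = -28

For a 2×2 matrix [[a, b], [c, d]], det = a*d - b*c.
det(B) = (-7)*(3) - (-7)*(-1) = -21 - 7 = -28.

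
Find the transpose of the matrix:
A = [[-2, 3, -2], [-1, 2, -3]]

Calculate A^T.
[[-2, -1], [3, 2], [-2, -3]]

The transpose sends entry (i,j) to (j,i); rows become columns.
Row 0 of A: [-2, 3, -2] -> column 0 of A^T.
Row 1 of A: [-1, 2, -3] -> column 1 of A^T.
A^T = [[-2, -1], [3, 2], [-2, -3]]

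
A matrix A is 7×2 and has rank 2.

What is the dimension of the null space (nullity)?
0

The rank-nullity theorem for an m×n matrix states:
rank(A) + nullity(A) = n (the number of columns).
Here n = 2 and rank(A) = 2, so nullity(A) = 2 - 2 = 0.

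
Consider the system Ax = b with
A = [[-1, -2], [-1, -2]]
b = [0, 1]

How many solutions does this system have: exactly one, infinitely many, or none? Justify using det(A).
No solution

det(A) = (-1)*(-2) - (-2)*(-1) = 0, so A is singular.
The column space of A is span(column 1) = span([-1, -1]).
b = [0, 1] is not a scalar multiple of column 1, so b ∉ column space and the system is inconsistent — no solution.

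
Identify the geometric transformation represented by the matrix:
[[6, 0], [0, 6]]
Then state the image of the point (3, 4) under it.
uniform scaling by factor 6; image of (3, 4) is (18, 24)

This is a diagonal matrix with equal entries 6, so it scales both axes by the same factor 6.
The matrix [[6, 0], [0, 6]] represents: uniform scaling by factor 6.
Applying it to (3, 4): [6·3 + 0·4, 0·3 + 6·4] = (18, 24).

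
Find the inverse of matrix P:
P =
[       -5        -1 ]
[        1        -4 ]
det(P) = 21
P⁻¹ =
[    -4/21      1/21 ]
[    -1/21     -5/21 ]

For a 2×2 matrix P = [[a, b], [c, d]] with det(P) ≠ 0, P⁻¹ = (1/det(P)) * [[d, -b], [-c, a]].
det(P) = (-5)*(-4) - (-1)*(1) = 20 + 1 = 21.
P⁻¹ = (1/21) * [[-4, 1], [-1, -5]].
Dividing each entry by 21 and reducing:
P⁻¹ =
[    -4/21      1/21 ]
[    -1/21     -5/21 ]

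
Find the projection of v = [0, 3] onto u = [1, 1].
[3/2, 3/2]

The projection of v onto u is proj_u(v) = ((v·u) / (u·u)) · u.
v·u = (0)*(1) + (3)*(1) = 3.
u·u = (1)*(1) + (1)*(1) = 2.
coefficient = 3 / 2 = 3/2.
proj_u(v) = 3/2 · [1, 1] = [3/2, 3/2].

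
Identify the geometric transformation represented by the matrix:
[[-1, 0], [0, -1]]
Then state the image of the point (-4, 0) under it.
rotation by 180° (or reflection through origin); image of (-4, 0) is (4, 0)

This matches the form [[cos θ, -sin θ], [sin θ, cos θ]] of a rotation matrix; reading off cos θ and sin θ gives the angle.
The matrix [[-1, 0], [0, -1]] represents: rotation by 180° (or reflection through origin).
Applying it to (-4, 0): [-1·-4 + 0·0, 0·-4 + -1·0] = (4, 0).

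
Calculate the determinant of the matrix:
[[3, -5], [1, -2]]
-1

For a 2×2 matrix [[a, b], [c, d]], det = ad - bc
det = (3)(-2) - (-5)(1) = -6 - -5 = -1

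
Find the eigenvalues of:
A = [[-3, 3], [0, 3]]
λ = -3, 3

Solve det(A - λI) = 0. For a 2×2 matrix this is λ² - (trace)λ + det = 0.
trace(A) = -3 + 3 = 0.
det(A) = (-3)*(3) - (3)*(0) = -9 - 0 = -9.
Characteristic equation: λ² - (0)λ + (-9) = 0.
Discriminant: (0)² - 4*(-9) = 0 + 36 = 36.
Roots: λ = (0 ± √36) / 2 = -3, 3.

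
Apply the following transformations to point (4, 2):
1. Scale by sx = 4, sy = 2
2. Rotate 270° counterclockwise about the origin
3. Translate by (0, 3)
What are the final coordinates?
(4, -13)

Step 1: Scale → (16, 4)
Step 2: Rotate 270° → (4, -16)
Step 3: Translate → (4, -13)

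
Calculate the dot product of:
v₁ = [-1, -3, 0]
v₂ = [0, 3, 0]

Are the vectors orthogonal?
-9, No

The dot product is the sum of products of corresponding components.
v₁·v₂ = (-1)*(0) + (-3)*(3) + (0)*(0) = 0 - 9 + 0 = -9.
Two vectors are orthogonal iff their dot product is 0; here the dot product is -9, so the vectors are not orthogonal.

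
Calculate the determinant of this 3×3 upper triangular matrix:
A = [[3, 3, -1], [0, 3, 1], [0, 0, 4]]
36

The determinant of a triangular matrix is the product of its diagonal entries (the off-diagonal entries above the diagonal do not affect it).
det(A) = (3) * (3) * (4) = 36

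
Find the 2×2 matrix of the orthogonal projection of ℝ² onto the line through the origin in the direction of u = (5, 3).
[[25/34, 15/34], [15/34, 9/34]]

The orthogonal projection onto the line spanned by a nonzero vector u = (a, b) has matrix P = (u uᵀ) / (uᵀ u) = (1/(a² + b²)) · [[a², ab], [ab, b²]].
Here u = (5, 3), so a² + b² = 25 + 9 = 34.
P = (1/34) · [[25, 15], [15, 9]] = [[25/34, 15/34], [15/34, 9/34]].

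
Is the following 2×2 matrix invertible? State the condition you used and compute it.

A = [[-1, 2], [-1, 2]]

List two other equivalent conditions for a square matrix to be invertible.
No, not invertible; det(A) = 0 (two rows are equal, so the rows are linearly dependent). Equivalent conditions (failing for this A): rank(A) < 2; Ax = 0 has non-trivial solutions; 0 is an eigenvalue; the columns are linearly dependent.

To check invertibility, compute det(A).
In this matrix, row 0 and the last row are identical, so one row is a scalar multiple of another and the rows are linearly dependent.
A matrix with linearly dependent rows has det = 0 and is not invertible.
Equivalent failed conditions:
- rank(A) < 2.
- Ax = 0 has non-trivial solutions.
- 0 is an eigenvalue.
- The columns are linearly dependent.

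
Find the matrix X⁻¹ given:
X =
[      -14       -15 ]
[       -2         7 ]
det(X) = -128
X⁻¹ =
[   -7/128   -15/128 ]
[    -1/64      7/64 ]

For a 2×2 matrix X = [[a, b], [c, d]] with det(X) ≠ 0, X⁻¹ = (1/det(X)) * [[d, -b], [-c, a]].
det(X) = (-14)*(7) - (-15)*(-2) = -98 - 30 = -128.
X⁻¹ = (1/-128) * [[7, 15], [2, -14]].
Dividing each entry by -128 and reducing:
X⁻¹ =
[   -7/128   -15/128 ]
[    -1/64      7/64 ]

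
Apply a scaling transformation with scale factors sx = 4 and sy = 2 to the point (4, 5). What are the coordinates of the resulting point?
(16, 10)

Scaling matrix:
[[4, 0], [0, 2]]
Result: (4 × 4, 5 × 2) = (16, 10)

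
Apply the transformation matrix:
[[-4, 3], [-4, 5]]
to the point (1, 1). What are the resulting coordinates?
(-1, 1)

Matrix multiplication:
[[-4, 3], [-4, 5]] × [1, 1]ᵀ
= [-4×1 + 3×1, -4×1 + 5×1]ᵀ
= [-1.0000, 1.0000]ᵀ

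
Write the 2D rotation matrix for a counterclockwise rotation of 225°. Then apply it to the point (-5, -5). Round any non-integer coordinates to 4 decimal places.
R = [[-√2/2, √2/2], [-√2/2, -√2/2]]; R·(-5, -5) = (0.0000, 7.0711)

Rotation matrix formula: R(θ) = [[cos θ, -sin θ], [sin θ, cos θ]]
For θ = 225°:
cos(225°) = -√2/2
sin(225°) = -√2/2
R = [[-√2/2, √2/2], [-√2/2, -√2/2]]
Apply to (-5, -5): [-√2/2·-5 + (√2/2)·-5, -√2/2·-5 + -√2/2·-5] = (0.0000, 7.0711)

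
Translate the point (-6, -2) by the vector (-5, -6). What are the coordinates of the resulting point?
(-11, -8)

Translation by (-5, -6):
x' = -6 + -5 = -11
y' = -2 + -6 = -8
Homogeneous matrix: [[1, 0, -5], [0, 1, -6], [0, 0, 1]]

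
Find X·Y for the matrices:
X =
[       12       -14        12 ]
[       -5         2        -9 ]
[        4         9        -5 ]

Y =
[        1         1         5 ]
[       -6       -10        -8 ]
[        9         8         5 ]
XY =
[      204       248       232 ]
[      -98       -97       -86 ]
[      -95      -126       -77 ]

Matrix multiplication: (XY)[i][j] = sum over k of X[i][k] * Y[k][j].
  (XY)[0][0] = (12)*(1) + (-14)*(-6) + (12)*(9) = 204
  (XY)[0][1] = (12)*(1) + (-14)*(-10) + (12)*(8) = 248
  (XY)[0][2] = (12)*(5) + (-14)*(-8) + (12)*(5) = 232
  (XY)[1][0] = (-5)*(1) + (2)*(-6) + (-9)*(9) = -98
  (XY)[1][1] = (-5)*(1) + (2)*(-10) + (-9)*(8) = -97
  (XY)[1][2] = (-5)*(5) + (2)*(-8) + (-9)*(5) = -86
  (XY)[2][0] = (4)*(1) + (9)*(-6) + (-5)*(9) = -95
  (XY)[2][1] = (4)*(1) + (9)*(-10) + (-5)*(8) = -126
  (XY)[2][2] = (4)*(5) + (9)*(-8) + (-5)*(5) = -77
XY =
[      204       248       232 ]
[      -98       -97       -86 ]
[      -95      -126       -77 ]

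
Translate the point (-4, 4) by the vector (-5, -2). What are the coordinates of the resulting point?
(-9, 2)

Translation by (-5, -2):
x' = -4 + -5 = -9
y' = 4 + -2 = 2
Homogeneous matrix: [[1, 0, -5], [0, 1, -2], [0, 0, 1]]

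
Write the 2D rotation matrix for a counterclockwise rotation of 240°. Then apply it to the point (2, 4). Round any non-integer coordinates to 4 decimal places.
R = [[-1/2, √3/2], [-√3/2, -1/2]]; R·(2, 4) = (2.4641, -3.7321)

Rotation matrix formula: R(θ) = [[cos θ, -sin θ], [sin θ, cos θ]]
For θ = 240°:
cos(240°) = -1/2
sin(240°) = -√3/2
R = [[-1/2, √3/2], [-√3/2, -1/2]]
Apply to (2, 4): [-1/2·2 + (√3/2)·4, -√3/2·2 + -1/2·4] = (2.4641, -3.7321)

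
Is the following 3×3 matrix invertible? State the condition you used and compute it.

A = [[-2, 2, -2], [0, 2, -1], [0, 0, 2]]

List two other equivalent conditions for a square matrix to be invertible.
Yes, invertible; det(A) = -8 ≠ 0. Equivalent conditions: rank(A) = 3; Ax = 0 has only the trivial solution; 0 is not an eigenvalue; the columns of A are linearly independent.

To check invertibility, compute det(A).
The given matrix is triangular, so det(A) equals the product of its diagonal entries = -8 ≠ 0.
Since det(A) ≠ 0, A is invertible.
Equivalent conditions for a square matrix A to be invertible:
- rank(A) = 3 (full rank).
- The homogeneous system Ax = 0 has only the trivial solution x = 0.
- 0 is not an eigenvalue of A.
- The columns (equivalently rows) of A are linearly independent.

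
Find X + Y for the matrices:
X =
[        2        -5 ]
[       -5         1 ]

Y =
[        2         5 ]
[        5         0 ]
X + Y =
[        4         0 ]
[        0         1 ]

Matrix addition is elementwise: (X+Y)[i][j] = X[i][j] + Y[i][j].
  (X+Y)[0][0] = (2) + (2) = 4
  (X+Y)[0][1] = (-5) + (5) = 0
  (X+Y)[1][0] = (-5) + (5) = 0
  (X+Y)[1][1] = (1) + (0) = 1
X + Y =
[        4         0 ]
[        0         1 ]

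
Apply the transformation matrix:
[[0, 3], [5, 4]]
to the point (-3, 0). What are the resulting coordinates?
(0, -15)

Matrix multiplication:
[[0, 3], [5, 4]] × [-3, 0]ᵀ
= [0×-3 + 3×0, 5×-3 + 4×0]ᵀ
= [0.0000, -15.0000]ᵀ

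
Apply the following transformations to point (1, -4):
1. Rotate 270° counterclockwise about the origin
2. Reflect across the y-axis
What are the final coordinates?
(4, -1)

Step 1: Rotate 270° → (-4, -1)
Step 2: Reflect across the y-axis → (4, -1)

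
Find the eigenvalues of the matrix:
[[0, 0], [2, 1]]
λ = 0 and λ = 1

Characteristic equation: det(A - λI) = 0
λ² - (trace)λ + (det) = 0
λ² - (1)λ + (0) = 0
λ² - 1λ + 0 = 0
Solving: λ = 0, 1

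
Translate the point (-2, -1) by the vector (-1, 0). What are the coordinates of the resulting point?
(-3, -1)

Translation by (-1, 0):
x' = -2 + -1 = -3
y' = -1 + 0 = -1
Homogeneous matrix: [[1, 0, -1], [0, 1, 0], [0, 0, 1]]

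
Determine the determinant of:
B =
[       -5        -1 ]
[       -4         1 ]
det(B) = -9

For a 2×2 matrix [[a, b], [c, d]], det = a*d - b*c.
det(B) = (-5)*(1) - (-1)*(-4) = -5 - 4 = -9.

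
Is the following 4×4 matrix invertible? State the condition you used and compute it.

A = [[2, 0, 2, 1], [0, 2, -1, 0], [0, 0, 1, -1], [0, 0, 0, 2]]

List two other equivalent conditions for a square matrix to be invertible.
Yes, invertible; det(A) = 8 ≠ 0. Equivalent conditions: rank(A) = 4; Ax = 0 has only the trivial solution; 0 is not an eigenvalue; the columns of A are linearly independent.

To check invertibility, compute det(A).
The given matrix is triangular, so det(A) equals the product of its diagonal entries = 8 ≠ 0.
Since det(A) ≠ 0, A is invertible.
Equivalent conditions for a square matrix A to be invertible:
- rank(A) = 4 (full rank).
- The homogeneous system Ax = 0 has only the trivial solution x = 0.
- 0 is not an eigenvalue of A.
- The columns (equivalently rows) of A are linearly independent.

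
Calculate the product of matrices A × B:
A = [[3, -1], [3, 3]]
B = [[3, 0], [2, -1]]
[[7, 1], [15, -3]]

Matrix multiplication:
C[0][0] = 3×3 + -1×2 = 7
C[0][1] = 3×0 + -1×-1 = 1
C[1][0] = 3×3 + 3×2 = 15
C[1][1] = 3×0 + 3×-1 = -3
Result: [[7, 1], [15, -3]]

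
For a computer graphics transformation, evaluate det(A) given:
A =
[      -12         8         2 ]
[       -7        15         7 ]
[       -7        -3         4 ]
det(A) = -888

Expand along row 0 (cofactor expansion): det(A) = a*(e*i - f*h) - b*(d*i - f*g) + c*(d*h - e*g), where the 3×3 is [[a, b, c], [d, e, f], [g, h, i]].
Minor M_00 = (15)*(4) - (7)*(-3) = 60 + 21 = 81.
Minor M_01 = (-7)*(4) - (7)*(-7) = -28 + 49 = 21.
Minor M_02 = (-7)*(-3) - (15)*(-7) = 21 + 105 = 126.
det(A) = (-12)*(81) - (8)*(21) + (2)*(126) = -972 - 168 + 252 = -888.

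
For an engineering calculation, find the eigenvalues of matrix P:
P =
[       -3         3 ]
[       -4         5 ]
λ = -1, 3

Solve det(P - λI) = 0. For a 2×2 matrix the characteristic equation is λ² - (trace)λ + det = 0.
trace(P) = a + d = -3 + 5 = 2.
det(P) = a*d - b*c = (-3)*(5) - (3)*(-4) = -15 + 12 = -3.
Characteristic equation: λ² - (2)λ + (-3) = 0.
Discriminant = (2)² - 4*(-3) = 4 + 12 = 16.
λ = (2 ± √16) / 2 = (2 ± 4) / 2 = -1, 3.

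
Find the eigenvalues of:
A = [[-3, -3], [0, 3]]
λ = -3, 3

Solve det(A - λI) = 0. For a 2×2 matrix this is λ² - (trace)λ + det = 0.
trace(A) = -3 + 3 = 0.
det(A) = (-3)*(3) - (-3)*(0) = -9 - 0 = -9.
Characteristic equation: λ² - (0)λ + (-9) = 0.
Discriminant: (0)² - 4*(-9) = 0 + 36 = 36.
Roots: λ = (0 ± √36) / 2 = -3, 3.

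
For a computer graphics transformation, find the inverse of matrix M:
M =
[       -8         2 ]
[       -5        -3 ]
det(M) = 34
M⁻¹ =
[    -3/34     -1/17 ]
[     5/34     -4/17 ]

For a 2×2 matrix M = [[a, b], [c, d]] with det(M) ≠ 0, M⁻¹ = (1/det(M)) * [[d, -b], [-c, a]].
det(M) = (-8)*(-3) - (2)*(-5) = 24 + 10 = 34.
M⁻¹ = (1/34) * [[-3, -2], [5, -8]].
Dividing each entry by 34 and reducing:
M⁻¹ =
[    -3/34     -1/17 ]
[     5/34     -4/17 ]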